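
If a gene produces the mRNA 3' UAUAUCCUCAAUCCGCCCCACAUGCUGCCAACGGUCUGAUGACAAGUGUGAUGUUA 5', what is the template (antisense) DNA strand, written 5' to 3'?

5'-ATATAGGAGTTAGGCGGGGTGTACGACGGTTGCCAGACTACTGTTCACACTACAAT-3'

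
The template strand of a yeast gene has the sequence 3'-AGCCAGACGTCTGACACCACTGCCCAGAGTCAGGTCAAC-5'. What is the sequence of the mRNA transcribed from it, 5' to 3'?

Reading the template 3'→5' as shown, RNA polymerase pairs each base (A→U, T→A, G↔C) to build mRNA 5'→3' directly.

5'-UCGGUCUGCAGACUGUGGUGACGGGUCUCAGUCCAGUUG-3'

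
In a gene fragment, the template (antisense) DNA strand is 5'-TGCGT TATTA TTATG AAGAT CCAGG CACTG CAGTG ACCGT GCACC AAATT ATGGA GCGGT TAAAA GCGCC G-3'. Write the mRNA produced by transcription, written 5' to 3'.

RNA polymerase reads the template 3'→5' and synthesizes mRNA 5'→3' by base-pairing (A→U, T→A, G↔C). The complement of the template is ACGCAATAATAATACTTCTAGGTCCGTGACGTCACTGGCACGTGGTTTAATACCTCGCCAATTTTCGCGGC; antiparallel, so 5'→3' the coding strand is CGGCGCTTTTAACCGCTCCATAATTTGGTGCACGGTCACTGCAGTGCCTGGATCTTCATAATAATAACGCA. Replace T with U for the mRNA.

5′-CGGCGCUUUUAACCGCUCCAUAAUUUGGUGCACGGUCACUGCAGUGCCUGGAUCUUCAUAAUAAUAACGCA-3′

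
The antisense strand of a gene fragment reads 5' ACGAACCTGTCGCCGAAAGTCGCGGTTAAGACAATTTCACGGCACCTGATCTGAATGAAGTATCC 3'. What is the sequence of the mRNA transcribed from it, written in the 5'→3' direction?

5'-GGAUACUUCAUUCAGAUCAGGUGCCGUGAAAUUGUCUUAACCGCGACUUUCGGCGACAGGUUCGU-3'

RNA polymerase reads the template 3'→5' and synthesizes mRNA 5'→3' by base-pairing (A→U, T→A, G↔C). The complement of the template is TGCTTGGACAGCGGCTTTCAGCGCCAATTCTGTTAAAGTGCCGTGGACTAGACTTACTTCATAGG; antiparallel, so 5'→3' the coding strand is GGATACTTCATTCAGATCAGGTGCCGTGAAATTGTCTTAACCGCGACTTTCGGCGACAGGTTCGT. Replace T with U for the mRNA.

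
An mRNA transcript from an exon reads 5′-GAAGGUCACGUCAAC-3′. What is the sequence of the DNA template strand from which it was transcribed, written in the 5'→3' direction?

5'-GTTGACGTGACCTTC-3'

Replace U with T to get the coding DNA strand: GAAGGTCACGTCAAC. The template strand is its reverse complement (complement CTTCCAGTGCAGTTG, then reverse).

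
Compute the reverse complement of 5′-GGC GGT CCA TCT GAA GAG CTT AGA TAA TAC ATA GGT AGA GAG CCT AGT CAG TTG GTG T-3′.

Reading the sequence 3'→5' and pairing each base (A↔T, G↔C) gives the reverse complement directly.

5'-ACACCAACTGACTAGGCTCTCTACCTATGTATTATCTAAGCTCTTCAGATGGACCGCC-3'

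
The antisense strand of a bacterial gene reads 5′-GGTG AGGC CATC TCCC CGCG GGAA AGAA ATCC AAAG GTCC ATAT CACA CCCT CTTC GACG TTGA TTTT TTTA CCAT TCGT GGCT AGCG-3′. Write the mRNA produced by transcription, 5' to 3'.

RNA polymerase reads the template 3'→5' and synthesizes mRNA 5'→3' by base-pairing (A→U, T→A, G↔C). The complement of the template is CCACTCCGGTAGAGGGGCGCCCTTTCTTTAGGTTTCCAGGTATAGTGTGGGAGAAGCTGCAACTAAAAAAATGGTAAGCACCGATCGC; antiparallel, so 5'→3' the coding strand is CGCTAGCCACGAATGGTAAAAAAATCAACGTCGAAGAGGGTGTGATATGGACCTTTGGATTTCTTTCCCGCGGGGAGATGGCCTCACC. Replace T with U for the mRNA.

5'-CGCUAGCCACGAAUGGUAAAAAAAUCAACGUCGAAGAGGGUGUGAUAUGGACCUUUGGAUUUCUUUCCCGCGGGGAGAUGGCCUCACC-3'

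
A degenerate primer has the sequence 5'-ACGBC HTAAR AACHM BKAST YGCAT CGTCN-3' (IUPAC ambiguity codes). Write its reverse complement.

Standard pairs A↔T, G↔C; ambiguity codes pair R↔Y, M↔K, S↔S, B↔V, H↔D, N↔N. Complement (TGCVGDATTYTTGDKVMTSARCGTAGCAGN), then reverse for 5'→3'.

5'-NGACGATGCRASTMVKDGTTYTTADGVCGT-3'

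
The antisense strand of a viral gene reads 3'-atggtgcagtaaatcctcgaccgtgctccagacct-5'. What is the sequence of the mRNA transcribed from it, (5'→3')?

Reading the template 3'→5' as shown, RNA polymerase pairs each base (A→U, T→A, G↔C) to build mRNA 5'→3' directly.

5'-UACCACGUCAUUUAGGAGCUGGCACGAGGUCUGGA-3'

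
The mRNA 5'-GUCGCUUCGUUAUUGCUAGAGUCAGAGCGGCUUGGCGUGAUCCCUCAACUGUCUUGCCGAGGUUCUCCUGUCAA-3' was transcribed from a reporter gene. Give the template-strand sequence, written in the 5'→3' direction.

5′-TTGACAGGAGAACCTCGGCAAGACAGTTGAGGGATCACGCCAAGCCGCTCTGACTCTAGCAATAACGAAGCGAC-3′

Replace U with T to get the coding DNA strand: GTCGCTTCGTTATTGCTAGAGTCAGAGCGGCTTGGCGTGATCCCTCAACTGTCTTGCCGAGGTTCTCCTGTCAA. The template strand is its reverse complement (complement CAGCGAAGCAATAACGATCTCAGTCTCGCCGAACCGCACTAGGGAGTTGACAGAACGGCTCCAAGAGGACAGTT, then reverse).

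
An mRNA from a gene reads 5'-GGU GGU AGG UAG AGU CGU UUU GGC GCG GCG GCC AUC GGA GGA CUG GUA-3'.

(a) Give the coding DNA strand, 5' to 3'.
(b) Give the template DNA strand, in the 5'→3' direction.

(a) 5'-GGTGGTAGGTAGAGTCGTTTTGGCGCGGCGGCCATCGGAGGACTGGTA-3'
(b) 5'-TACCAGTCCTCCGATGGCCGCCGCGCCAAAACGACTCTACCTACCACC-3'

(a) The coding strand matches the mRNA with U→T.
(b) The template strand is the reverse complement of the coding strand.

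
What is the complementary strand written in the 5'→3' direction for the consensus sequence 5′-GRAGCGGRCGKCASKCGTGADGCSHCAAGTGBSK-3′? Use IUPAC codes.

5′-MSVCACTTGDSGCHTCACGMSTGMCGYCCGCTYC-3′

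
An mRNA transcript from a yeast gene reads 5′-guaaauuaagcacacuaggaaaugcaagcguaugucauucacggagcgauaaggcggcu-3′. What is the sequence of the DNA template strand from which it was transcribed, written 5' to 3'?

5'-AGCCGCCTTATCGCTCCGTGAATGACATACGCTTGCATTTCCTAGTGTGCTTAATTTAC-3'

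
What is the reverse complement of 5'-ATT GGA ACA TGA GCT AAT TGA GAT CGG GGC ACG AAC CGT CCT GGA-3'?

5'-TCCAGGACGGTTCGTGCCCCGATCTCAATTAGCTCATGTTCCAAT-3'

Reading the sequence 3'→5' and pairing each base (A↔T, G↔C) gives the reverse complement directly.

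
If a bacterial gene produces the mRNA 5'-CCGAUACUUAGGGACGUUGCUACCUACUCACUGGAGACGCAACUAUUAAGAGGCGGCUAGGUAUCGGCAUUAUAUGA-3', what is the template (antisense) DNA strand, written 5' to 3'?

Replace U with T to get the coding DNA strand: CCGATACTTAGGGACGTTGCTACCTACTCACTGGAGACGCAACTATTAAGAGGCGGCTAGGTATCGGCATTATATGA. The template strand is its reverse complement (complement GGCTATGAATCCCTGCAACGATGGATGAGTGACCTCTGCGTTGATAATTCTCCGCCGATCCATAGCCGTAATATACT, then reverse).

5'-TCATATAATGCCGATACCTAGCCGCCTCTTAATAGTTGCGTCTCCAGTGAGTAGGTAGCAACGTCCCTAAGTATCGG-3'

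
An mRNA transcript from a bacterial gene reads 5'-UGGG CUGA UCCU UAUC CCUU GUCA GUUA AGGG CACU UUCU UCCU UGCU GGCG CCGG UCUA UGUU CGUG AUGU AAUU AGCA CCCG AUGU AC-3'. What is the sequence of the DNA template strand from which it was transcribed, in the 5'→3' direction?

Replace U with T to get the coding DNA strand: TGGGCTGATCCTTATCCCTTGTCAGTTAAGGGCACTTTCTTCCTTGCTGGCGCCGGTCTATGTTCGTGATGTAATTAGCACCCGATGTAC. The template strand is its reverse complement (complement ACCCGACTAGGAATAGGGAACAGTCAATTCCCGTGAAAGAAGGAACGACCGCGGCCAGATACAAGCACTACATTAATCGTGGGCTACATG, then reverse).

5'-GTACATCGGGTGCTAATTACATCACGAACATAGACCGGCGCCAGCAAGGAAGAAAGTGCCCTTAACTGACAAGGGATAAGGATCAGCCCA-3'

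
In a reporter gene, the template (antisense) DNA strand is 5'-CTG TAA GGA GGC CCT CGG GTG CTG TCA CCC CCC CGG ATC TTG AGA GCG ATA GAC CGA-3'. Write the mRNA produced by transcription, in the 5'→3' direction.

5'-UCGGUCUAUCGCUCUCAAGAUCCGGGGGGGUGACAGCACCCGAGGGCCUCCUUACAG-3'

RNA polymerase reads the template 3'→5' and synthesizes mRNA 5'→3' by base-pairing (A→U, T→A, G↔C). The complement of the template is GACATTCCTCCGGGAGCCCACGACAGTGGGGGGGCCTAGAACTCTCGCTATCTGGCT; antiparallel, so 5'→3' the coding strand is TCGGTCTATCGCTCTCAAGATCCGGGGGGGTGACAGCACCCGAGGGCCTCCTTACAG. Replace T with U for the mRNA.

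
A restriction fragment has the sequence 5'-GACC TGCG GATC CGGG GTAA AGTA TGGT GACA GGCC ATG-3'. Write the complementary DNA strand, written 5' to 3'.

The complement of GACCTGCGGATCCGGGGTAAAGTATGGTGACAGGCCATG is CTGGACGCCTAGGCCCCATTTCATACCACTGTCCGGTAC (A↔T, G↔C). DNA strands are antiparallel, so the complementary strand runs 3'→5'; reversing gives the 5'→3' form.

5'-CATGGCCTGTCACCATACTTTACCCCGGATCCGCAGGTC-3'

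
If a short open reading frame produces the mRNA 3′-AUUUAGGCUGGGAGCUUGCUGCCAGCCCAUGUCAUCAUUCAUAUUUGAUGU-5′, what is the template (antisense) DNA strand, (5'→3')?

Written 5'→3' the mRNA is UGUAGUUUAUACUUACUACUGUACCCGACCGUCGUUCGAGGGUCGGAUUUA, so the coding DNA strand is TGTAGTTTATACTTACTACTGTACCCGACCGTCGTTCGAGGGTCGGATTTA. The template is its reverse complement.

5'-TAAATCCGACCCTCGAACGACGGTCGGGTACAGTAGTAAGTATAAACTACA-3'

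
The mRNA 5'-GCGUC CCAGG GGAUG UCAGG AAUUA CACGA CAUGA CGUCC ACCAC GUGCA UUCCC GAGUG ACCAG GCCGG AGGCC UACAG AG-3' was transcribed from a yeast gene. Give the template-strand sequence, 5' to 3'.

5'-CTCTGTAGGCCTCCGGCCTGGTCACTCGGGAATGCACGTGGTGGACGTCATGTCGTGTAATTCCTGACATCCCCTGGGACGC-3'

Replace U with T to get the coding DNA strand: GCGTCCCAGGGGATGTCAGGAATTACACGACATGACGTCCACCACGTGCATTCCCGAGTGACCAGGCCGGAGGCCTACAGAG. The template strand is its reverse complement (complement CGCAGGGTCCCCTACAGTCCTTAATGTGCTGTACTGCAGGTGGTGCACGTAAGGGCTCACTGGTCCGGCCTCCGGATGTCTC, then reverse).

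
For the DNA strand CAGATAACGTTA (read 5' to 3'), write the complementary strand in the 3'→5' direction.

Base-pairing A↔T, G↔C gives the complement. The complementary strand is antiparallel, so paired with a 5'→3' strand it runs 3'→5'.

3'-GTCTATTGCAAT-5'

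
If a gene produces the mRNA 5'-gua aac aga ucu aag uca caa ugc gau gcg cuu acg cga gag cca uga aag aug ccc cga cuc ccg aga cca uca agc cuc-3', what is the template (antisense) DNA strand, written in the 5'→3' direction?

5'-GAGGCTTGATGGTCTCGGGAGTCGGGGCATCTTTCATGGCTCTCGCGTAAGCGCATCGCATTGTGACTTAGATCTGTTTAC-3'

Replace U with T to get the coding DNA strand: GTAAACAGATCTAAGTCACAATGCGATGCGCTTACGCGAGAGCCATGAAAGATGCCCCGACTCCCGAGACCATCAAGCCTC. The template strand is its reverse complement (complement CATTTGTCTAGATTCAGTGTTACGCTACGCGAATGCGCTCTCGGTACTTTCTACGGGGCTGAGGGCTCTGGTAGTTCGGAG, then reverse).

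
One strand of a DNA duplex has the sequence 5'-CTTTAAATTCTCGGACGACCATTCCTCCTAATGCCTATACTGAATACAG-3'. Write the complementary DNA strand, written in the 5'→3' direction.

Pairing A↔T and G↔C gives GAAATTTAAGAGCCTGCTGGTAAGGAGGATTACGGATATGACTTATGTC, running 3'→5'. Reverse for the 5'→3' convention.

5'-CTGTATTCAGTATAGGCATTAGGAGGAATGGTCGTCCGAGAATTTAAAG-3'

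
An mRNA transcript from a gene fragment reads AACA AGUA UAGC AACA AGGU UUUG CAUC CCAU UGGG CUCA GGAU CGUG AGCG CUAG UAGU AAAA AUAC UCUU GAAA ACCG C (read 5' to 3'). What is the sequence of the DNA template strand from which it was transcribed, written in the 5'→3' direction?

Replace U with T to get the coding DNA strand: AACAAGTATAGCAACAAGGTTTTGCATCCCATTGGGCTCAGGATCGTGAGCGCTAGTAGTAAAAATACTCTTGAAAACCGC. The template strand is its reverse complement (complement TTGTTCATATCGTTGTTCCAAAACGTAGGGTAACCCGAGTCCTAGCACTCGCGATCATCATTTTTATGAGAACTTTTGGCG, then reverse).

5'-GCGGTTTTCAAGAGTATTTTTACTACTAGCGCTCACGATCCTGAGCCCAATGGGATGCAAAACCTTGTTGCTATACTTGTT-3'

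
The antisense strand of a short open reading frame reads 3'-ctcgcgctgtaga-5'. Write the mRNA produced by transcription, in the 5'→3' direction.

Reading the template 3'→5' as shown, RNA polymerase pairs each base (A→U, T→A, G↔C) to build mRNA 5'→3' directly.

5'-GAGCGCGACAUCU-3'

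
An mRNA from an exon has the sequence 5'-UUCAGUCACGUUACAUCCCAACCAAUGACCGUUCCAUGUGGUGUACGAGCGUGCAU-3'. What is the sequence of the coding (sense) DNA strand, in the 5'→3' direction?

The coding DNA strand has the same 5'→3' sequence as the mRNA with U replaced by T.

5'-TTCAGTCACGTTACATCCCAACCAATGACCGTTCCATGTGGTGTACGAGCGTGCAT-3'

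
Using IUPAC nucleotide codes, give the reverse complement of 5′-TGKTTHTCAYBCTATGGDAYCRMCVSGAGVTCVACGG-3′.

Standard pairs A↔T, G↔C; ambiguity codes pair R↔Y, M↔K, S↔S, B↔V, D↔H. Complement (ACMAADAGTRVGATACCHTRGYKGBSCTCBAGBTGCC), then reverse for 5'→3'.

5'-CCGTBGABCTCSBGKYGRTHCCATAGVRTGADAAMCA-3'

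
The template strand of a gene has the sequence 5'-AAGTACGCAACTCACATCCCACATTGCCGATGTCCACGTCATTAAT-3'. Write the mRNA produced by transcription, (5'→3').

RNA polymerase reads the template 3'→5' and synthesizes mRNA 5'→3' by base-pairing (A→U, T→A, G↔C). The complement of the template is TTCATGCGTTGAGTGTAGGGTGTAACGGCTACAGGTGCAGTAATTA; antiparallel, so 5'→3' the coding strand is ATTAATGACGTGGACATCGGCAATGTGGGATGTGAGTTGCGTACTT. Replace T with U for the mRNA.

5'-AUUAAUGACGUGGACAUCGGCAAUGUGGGAUGUGAGUUGCGUACUU-3'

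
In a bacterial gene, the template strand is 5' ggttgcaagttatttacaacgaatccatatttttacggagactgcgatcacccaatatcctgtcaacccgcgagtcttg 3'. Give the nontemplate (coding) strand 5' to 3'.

The coding strand is complementary and antiparallel to the template: take the complement (A↔T, G↔C) and reverse.

5'-CAAGACTCGCGGGTTGACAGGATATTGGGTGATCGCAGTCTCCGTAAAAATATGGATTCGTTGTAAATAACTTGCAACC-3'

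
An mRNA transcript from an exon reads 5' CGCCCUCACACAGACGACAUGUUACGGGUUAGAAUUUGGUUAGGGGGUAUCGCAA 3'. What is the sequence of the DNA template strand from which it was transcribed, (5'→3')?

Replace U with T to get the coding DNA strand: CGCCCTCACACAGACGACATGTTACGGGTTAGAATTTGGTTAGGGGGTATCGCAA. The template strand is its reverse complement (complement GCGGGAGTGTGTCTGCTGTACAATGCCCAATCTTAAACCAATCCCCCATAGCGTT, then reverse).

5'-TTGCGATACCCCCTAACCAAATTCTAACCCGTAACATGTCGTCTGTGTGAGGGCG-3'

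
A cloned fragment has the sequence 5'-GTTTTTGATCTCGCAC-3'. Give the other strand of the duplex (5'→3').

5'-GTGCGAGATCAAAAAC-3'

Pairing A↔T and G↔C gives CAAAAACTAGAGCGTG, running 3'→5'. Reverse for the 5'→3' convention.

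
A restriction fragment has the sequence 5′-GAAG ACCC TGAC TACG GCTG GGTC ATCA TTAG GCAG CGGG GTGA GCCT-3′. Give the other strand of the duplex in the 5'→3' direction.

Pairing A↔T and G↔C gives CTTCTGGGACTGATGCCGACCCAGTAGTAATCCGTCGCCCCACTCGGA, running 3'→5'. Reverse for the 5'→3' convention.

5'-AGGCTCACCCCGCTGCCTAATGATGACCCAGCCGTAGTCAGGGTCTTC-3'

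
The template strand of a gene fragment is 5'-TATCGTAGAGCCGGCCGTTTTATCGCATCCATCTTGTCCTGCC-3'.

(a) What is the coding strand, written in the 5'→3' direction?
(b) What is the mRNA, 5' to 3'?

(a) 5′-GGCAGGACAAGATGGATGCGATAAAACGGCCGGCTCTACGATA-3′
(b) 5'-GGCAGGACAAGAUGGAUGCGAUAAAACGGCCGGCUCUACGAUA-3'

(a) The coding strand is the reverse complement of the template: complement ATAGCATCTCGGCCGGCAAAATAGCGTAGGTAGAACAGGACGG, then reverse.
(b) mRNA has the coding-strand sequence with T→U.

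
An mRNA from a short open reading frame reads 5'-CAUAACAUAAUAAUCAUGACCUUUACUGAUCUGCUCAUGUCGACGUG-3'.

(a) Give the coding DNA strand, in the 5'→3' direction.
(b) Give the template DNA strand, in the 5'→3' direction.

(a) 5'-CATAACATAATAATCATGACCTTTACTGATCTGCTCATGTCGACGTG-3'
(b) 5'-CACGTCGACATGAGCAGATCAGTAAAGGTCATGATTATTATGTTATG-3'

(a) The coding strand matches the mRNA with U→T.
(b) The template strand is the reverse complement of the coding strand.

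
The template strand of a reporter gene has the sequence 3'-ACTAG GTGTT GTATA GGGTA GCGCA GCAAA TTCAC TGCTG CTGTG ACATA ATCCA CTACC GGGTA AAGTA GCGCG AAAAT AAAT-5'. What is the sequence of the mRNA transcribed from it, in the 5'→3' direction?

Reading the template 3'→5' as shown, RNA polymerase pairs each base (A→U, T→A, G↔C) to build mRNA 5'→3' directly.

5'-UGAUCCACAACAUAUCCCAUCGCGUCGUUUAAGUGACGACGACACUGUAUUAGGUGAUGGCCCAUUUCAUCGCGCUUUUAUUUA-3'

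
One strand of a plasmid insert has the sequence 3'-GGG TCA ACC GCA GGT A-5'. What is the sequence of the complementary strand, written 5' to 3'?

5'-CCCAGTTGGCGTCCAT-3'

The strand is given 3'→5', so its complement runs 5'→3' in the same left-to-right order: pair each base A↔T, G↔C.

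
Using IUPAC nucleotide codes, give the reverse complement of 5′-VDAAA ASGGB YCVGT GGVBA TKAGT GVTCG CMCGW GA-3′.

5'-TCWCGKGCGABCACTMATVBCCACBGRVCCSTTTTHB-3'

Standard pairs A↔T, G↔C; ambiguity codes pair Y↔R, M↔K, W↔W, S↔S, B↔V, D↔H. Complement (BHTTTTSCCVRGBCACCBVTAMTCACBAGCGKGCWCT), then reverse for 5'→3'.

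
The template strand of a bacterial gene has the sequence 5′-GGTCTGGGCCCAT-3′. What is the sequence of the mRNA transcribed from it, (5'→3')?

5'-AUGGGCCCAGACC-3'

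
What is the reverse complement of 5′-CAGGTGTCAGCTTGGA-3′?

5'-TCCAAGCTGACACCTG-3'

Reading the sequence 3'→5' and pairing each base (A↔T, G↔C) gives the reverse complement directly.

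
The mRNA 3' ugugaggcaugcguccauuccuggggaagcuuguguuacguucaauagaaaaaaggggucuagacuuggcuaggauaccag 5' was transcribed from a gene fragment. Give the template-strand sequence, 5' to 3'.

Written 5'→3' the mRNA is GACCAUAGGAUCGGUUCAGAUCUGGGGAAAAAAGAUAACUUGCAUUGUGUUCGAAGGGGUCCUUACCUGCGUACGGAGUGU, so the coding DNA strand is GACCATAGGATCGGTTCAGATCTGGGGAAAAAAGATAACTTGCATTGTGTTCGAAGGGGTCCTTACCTGCGTACGGAGTGT. The template is its reverse complement.

5'-ACACTCCGTACGCAGGTAAGGACCCCTTCGAACACAATGCAAGTTATCTTTTTTCCCCAGATCTGAACCGATCCTATGGTC-3'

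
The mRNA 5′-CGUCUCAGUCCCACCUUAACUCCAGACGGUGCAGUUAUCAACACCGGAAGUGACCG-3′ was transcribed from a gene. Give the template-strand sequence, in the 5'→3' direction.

Replace U with T to get the coding DNA strand: CGTCTCAGTCCCACCTTAACTCCAGACGGTGCAGTTATCAACACCGGAAGTGACCG. The template strand is its reverse complement (complement GCAGAGTCAGGGTGGAATTGAGGTCTGCCACGTCAATAGTTGTGGCCTTCACTGGC, then reverse).

5'-CGGTCACTTCCGGTGTTGATAACTGCACCGTCTGGAGTTAAGGTGGGACTGAGACG-3'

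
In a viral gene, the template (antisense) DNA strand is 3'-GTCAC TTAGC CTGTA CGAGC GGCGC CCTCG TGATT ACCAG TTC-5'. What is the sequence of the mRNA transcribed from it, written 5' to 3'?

Reading the template 3'→5' as shown, RNA polymerase pairs each base (A→U, T→A, G↔C) to build mRNA 5'→3' directly.

5'-CAGUGAAUCGGACAUGCUCGCCGCGGGAGCACUAAUGGUCAAG-3'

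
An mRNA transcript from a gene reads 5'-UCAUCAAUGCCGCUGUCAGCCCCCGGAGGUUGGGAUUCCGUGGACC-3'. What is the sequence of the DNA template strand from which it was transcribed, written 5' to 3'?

Replace U with T to get the coding DNA strand: TCATCAATGCCGCTGTCAGCCCCCGGAGGTTGGGATTCCGTGGACC. The template strand is its reverse complement (complement AGTAGTTACGGCGACAGTCGGGGGCCTCCAACCCTAAGGCACCTGG, then reverse).

5'-GGTCCACGGAATCCCAACCTCCGGGGGCTGACAGCGGCATTGATGA-3'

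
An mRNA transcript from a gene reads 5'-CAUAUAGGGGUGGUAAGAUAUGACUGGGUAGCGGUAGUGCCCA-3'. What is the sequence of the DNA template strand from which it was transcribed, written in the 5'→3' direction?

5'-TGGGCACTACCGCTACCCAGTCATATCTTACCACCCCTATATG-3'

Replace U with T to get the coding DNA strand: CATATAGGGGTGGTAAGATATGACTGGGTAGCGGTAGTGCCCA. The template strand is its reverse complement (complement GTATATCCCCACCATTCTATACTGACCCATCGCCATCACGGGT, then reverse).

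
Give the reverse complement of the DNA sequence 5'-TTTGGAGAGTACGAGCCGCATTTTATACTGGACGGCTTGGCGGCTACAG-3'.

Complement each base (A↔T, G↔C): AAACCTCTCATGCTCGGCGTAAAATATGACCTGCCGAACCGCCGATGTC. Then reverse.

5'-CTGTAGCCGCCAAGCCGTCCAGTATAAAATGCGGCTCGTACTCTCCAAA-3'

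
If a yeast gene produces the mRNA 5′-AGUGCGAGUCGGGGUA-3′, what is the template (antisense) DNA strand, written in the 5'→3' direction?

5'-TACCCCGACTCGCACT-3'

Replace U with T to get the coding DNA strand: AGTGCGAGTCGGGGTA. The template strand is its reverse complement (complement TCACGCTCAGCCCCAT, then reverse).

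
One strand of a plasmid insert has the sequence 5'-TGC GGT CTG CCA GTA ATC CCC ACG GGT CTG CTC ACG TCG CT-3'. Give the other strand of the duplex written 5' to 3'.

5′-AGCGACGTGAGCAGACCCGTGGGGATTACTGGCAGACCGCA-3′

The complement of TGCGGTCTGCCAGTAATCCCCACGGGTCTGCTCACGTCGCT is ACGCCAGACGGTCATTAGGGGTGCCCAGACGAGTGCAGCGA (A↔T, G↔C). DNA strands are antiparallel, so the complementary strand runs 3'→5'; reversing gives the 5'→3' form.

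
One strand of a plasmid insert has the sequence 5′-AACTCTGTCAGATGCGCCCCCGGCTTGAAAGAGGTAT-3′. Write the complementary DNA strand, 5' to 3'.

5'-ATACCTCTTTCAAGCCGGGGGCGCATCTGACAGAGTT-3'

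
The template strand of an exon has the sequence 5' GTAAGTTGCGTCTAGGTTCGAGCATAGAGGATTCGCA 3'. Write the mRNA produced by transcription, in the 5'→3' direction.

5'-UGCGAAUCCUCUAUGCUCGAACCUAGACGCAACUUAC-3'

The mRNA has the sequence of the coding strand (reverse complement of the template) with T→U. Reverse complement of GTAAGTTGCGTCTAGGTTCGAGCATAGAGGATTCGCA is TGCGAATCCTCTATGCTCGAACCTAGACGCAACTTAC; then T→U.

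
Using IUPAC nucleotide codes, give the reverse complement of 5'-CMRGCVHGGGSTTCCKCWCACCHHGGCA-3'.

5'-TGCCDDGGTGWGMGGAASCCCDBGCYKG-3'

Standard pairs A↔T, G↔C; ambiguity codes pair R↔Y, M↔K, W↔W, S↔S, H↔D, V↔B. Complement (GKYCGBDCCCSAAGGMGWGTGGDDCCGT), then reverse for 5'→3'.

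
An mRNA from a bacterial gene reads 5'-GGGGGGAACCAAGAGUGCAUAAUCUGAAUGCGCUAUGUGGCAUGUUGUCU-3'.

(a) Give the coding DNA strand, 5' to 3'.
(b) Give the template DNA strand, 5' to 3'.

(a) The coding strand matches the mRNA with U→T.
(b) The template strand is the reverse complement of the coding strand.

(a) 5'-GGGGGGAACCAAGAGTGCATAATCTGAATGCGCTATGTGGCATGTTGTCT-3'
(b) 5′-AGACAACATGCCACATAGCGCATTCAGATTATGCACTCTTGGTTCCCCCC-3′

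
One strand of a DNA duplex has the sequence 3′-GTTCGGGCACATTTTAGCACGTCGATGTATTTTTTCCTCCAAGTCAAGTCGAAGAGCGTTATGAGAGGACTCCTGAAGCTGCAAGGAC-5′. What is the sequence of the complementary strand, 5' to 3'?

The strand is given 3'→5', so its complement runs 5'→3' in the same left-to-right order: pair each base A↔T, G↔C.

5′-CAAGCCCGTGTAAAATCGTGCAGCTACATAAAAAAGGAGGTTCAGTTCAGCTTCTCGCAATACTCTCCTGAGGACTTCGACGTTCCTG-3′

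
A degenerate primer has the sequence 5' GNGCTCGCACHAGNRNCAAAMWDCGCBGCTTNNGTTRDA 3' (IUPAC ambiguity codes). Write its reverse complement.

5'-THYAACNNAAGCVGCGHWKTTTGNYNCTDGTGCGAGCNC-3'

Standard pairs A↔T, G↔C; ambiguity codes pair R↔Y, M↔K, W↔W, B↔V, D↔H, N↔N. Complement (CNCGAGCGTGDTCNYNGTTTKWHGCGVCGAANNCAAYHT), then reverse for 5'→3'.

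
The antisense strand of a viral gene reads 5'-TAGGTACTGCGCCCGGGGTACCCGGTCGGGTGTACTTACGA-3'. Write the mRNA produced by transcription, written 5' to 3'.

5'-UCGUAAGUACACCCGACCGGGUACCCCGGGCGCAGUACCUA-3'

The mRNA has the sequence of the coding strand (reverse complement of the template) with T→U. Reverse complement of TAGGTACTGCGCCCGGGGTACCCGGTCGGGTGTACTTACGA is TCGTAAGTACACCCGACCGGGTACCCCGGGCGCAGTACCTA; then T→U.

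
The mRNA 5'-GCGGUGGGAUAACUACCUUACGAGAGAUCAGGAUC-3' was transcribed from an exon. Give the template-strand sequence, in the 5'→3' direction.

5'-GATCCTGATCTCTCGTAAGGTAGTTATCCCACCGC-3'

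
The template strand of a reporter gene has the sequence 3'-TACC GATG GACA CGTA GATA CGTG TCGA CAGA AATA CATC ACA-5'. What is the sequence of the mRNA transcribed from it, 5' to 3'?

5'-AUGGCUACCUGUGCAUCUAUGCACAGCUGUCUUUAUGUAGUGU-3'

Reading the template 3'→5' as shown, RNA polymerase pairs each base (A→U, T→A, G↔C) to build mRNA 5'→3' directly.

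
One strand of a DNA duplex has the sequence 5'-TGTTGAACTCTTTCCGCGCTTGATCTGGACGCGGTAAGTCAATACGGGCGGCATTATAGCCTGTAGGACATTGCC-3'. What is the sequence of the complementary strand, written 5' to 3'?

The complement of TGTTGAACTCTTTCCGCGCTTGATCTGGACGCGGTAAGTCAATACGGGCGGCATTATAGCCTGTAGGACATTGCC is ACAACTTGAGAAAGGCGCGAACTAGACCTGCGCCATTCAGTTATGCCCGCCGTAATATCGGACATCCTGTAACGG (A↔T, G↔C). DNA strands are antiparallel, so the complementary strand runs 3'→5'; reversing gives the 5'→3' form.

5'-GGCAATGTCCTACAGGCTATAATGCCGCCCGTATTGACTTACCGCGTCCAGATCAAGCGCGGAAAGAGTTCAACA-3'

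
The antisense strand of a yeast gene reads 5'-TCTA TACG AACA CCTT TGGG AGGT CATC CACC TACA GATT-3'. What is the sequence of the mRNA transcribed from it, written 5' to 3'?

5'-AAUCUGUAGGUGGAUGACCUCCCAAAGGUGUUCGUAUAGA-3'

The mRNA has the sequence of the coding strand (reverse complement of the template) with T→U. Reverse complement of TCTATACGAACACCTTTGGGAGGTCATCCACCTACAGATT is AATCTGTAGGTGGATGACCTCCCAAAGGTGTTCGTATAGA; then T→U.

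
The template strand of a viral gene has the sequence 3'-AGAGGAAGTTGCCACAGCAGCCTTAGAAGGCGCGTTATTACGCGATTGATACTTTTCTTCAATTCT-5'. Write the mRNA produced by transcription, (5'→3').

5′-UCUCCUUCAACGGUGUCGUCGGAAUCUUCCGCGCAAUAAUGCGCUAACUAUGAAAAGAAGUUAAGA-3′

Reading the template 3'→5' as shown, RNA polymerase pairs each base (A→U, T→A, G↔C) to build mRNA 5'→3' directly.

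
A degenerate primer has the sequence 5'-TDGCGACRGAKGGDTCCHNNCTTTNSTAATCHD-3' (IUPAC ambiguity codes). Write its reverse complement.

Standard pairs A↔T, G↔C; ambiguity codes pair R↔Y, K↔M, S↔S, D↔H, N↔N. Complement (AHCGCTGYCTMCCHAGGDNNGAAANSATTAGDH), then reverse for 5'→3'.

5'-HDGATTASNAAAGNNDGGAHCCMTCYGTCGCHA-3'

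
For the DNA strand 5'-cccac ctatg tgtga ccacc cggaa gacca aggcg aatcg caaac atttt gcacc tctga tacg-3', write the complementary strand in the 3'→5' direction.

3'-GGGTGGATACACACTGGTGGGCCTTCTGGTTCCGCTTAGCGTTTGTAAAACGTGGAGACTATGC-5'

Base-pairing A↔T, G↔C gives the complement. The complementary strand is antiparallel, so paired with a 5'→3' strand it runs 3'→5'.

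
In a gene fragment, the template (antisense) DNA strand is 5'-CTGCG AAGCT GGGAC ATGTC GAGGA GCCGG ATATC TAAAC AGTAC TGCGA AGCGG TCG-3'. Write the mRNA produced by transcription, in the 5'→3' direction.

5'-CGACCGCUUCGCAGUACUGUUUAGAUAUCCGGCUCCUCGACAUGUCCCAGCUUCGCAG-3'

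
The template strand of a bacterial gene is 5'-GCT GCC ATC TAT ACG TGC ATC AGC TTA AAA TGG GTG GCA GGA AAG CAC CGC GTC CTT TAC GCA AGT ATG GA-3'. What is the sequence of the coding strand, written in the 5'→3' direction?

The coding strand is complementary and antiparallel to the template: take the complement (A↔T, G↔C) and reverse.

5'-TCCATACTTGCGTAAAGGACGCGGTGCTTTCCTGCCACCCATTTTAAGCTGATGCACGTATAGATGGCAGC-3'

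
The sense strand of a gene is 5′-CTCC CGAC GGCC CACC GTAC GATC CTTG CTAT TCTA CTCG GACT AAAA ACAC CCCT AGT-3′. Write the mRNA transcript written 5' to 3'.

5'-CUCCCGACGGCCCACCGUACGAUCCUUGCUAUUCUACUCGGACUAAAAACACCCCUAGU-3'

The mRNA is synthesized from the template strand, so it matches the coding strand with T replaced by U.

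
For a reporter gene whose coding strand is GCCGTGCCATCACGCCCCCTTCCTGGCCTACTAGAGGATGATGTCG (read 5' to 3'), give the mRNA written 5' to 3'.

5′-GCCGUGCCAUCACGCCCCCUUCCUGGCCUACUAGAGGAUGAUGUCG-3′

mRNA has the coding-strand sequence with U in place of T.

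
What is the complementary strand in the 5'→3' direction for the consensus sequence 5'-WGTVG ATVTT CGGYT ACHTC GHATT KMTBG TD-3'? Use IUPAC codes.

Standard pairs A↔T, G↔C; ambiguity codes pair Y↔R, M↔K, W↔W, B↔V, D↔H. Complement (WCABCTABAAGCCRATGDAGCDTAAMKAVCAH), then reverse for 5'→3'.

5′-HACVAKMAATDCGADGTARCCGAABATCBACW-3′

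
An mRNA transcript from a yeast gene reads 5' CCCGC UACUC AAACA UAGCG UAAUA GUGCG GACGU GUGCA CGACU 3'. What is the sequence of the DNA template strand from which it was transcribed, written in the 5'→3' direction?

Replace U with T to get the coding DNA strand: CCCGCTACTCAAACATAGCGTAATAGTGCGGACGTGTGCACGACT. The template strand is its reverse complement (complement GGGCGATGAGTTTGTATCGCATTATCACGCCTGCACACGTGCTGA, then reverse).

5'-AGTCGTGCACACGTCCGCACTATTACGCTATGTTTGAGTAGCGGG-3'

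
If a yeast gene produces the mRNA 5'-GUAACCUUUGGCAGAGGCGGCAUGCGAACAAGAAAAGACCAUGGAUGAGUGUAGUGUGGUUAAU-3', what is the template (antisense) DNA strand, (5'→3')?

5'-ATTAACCACACTACACTCATCCATGGTCTTTTCTTGTTCGCATGCCGCCTCTGCCAAAGGTTAC-3'

Replace U with T to get the coding DNA strand: GTAACCTTTGGCAGAGGCGGCATGCGAACAAGAAAAGACCATGGATGAGTGTAGTGTGGTTAAT. The template strand is its reverse complement (complement CATTGGAAACCGTCTCCGCCGTACGCTTGTTCTTTTCTGGTACCTACTCACATCACACCAATTA, then reverse).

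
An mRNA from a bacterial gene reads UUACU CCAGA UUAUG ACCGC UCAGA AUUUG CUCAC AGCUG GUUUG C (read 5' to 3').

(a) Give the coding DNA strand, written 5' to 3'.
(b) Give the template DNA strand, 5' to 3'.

(a) 5′-TTACTCCAGATTATGACCGCTCAGAATTTGCTCACAGCTGGTTTGC-3′
(b) 5′-GCAAACCAGCTGTGAGCAAATTCTGAGCGGTCATAATCTGGAGTAA-3′

(a) The coding strand matches the mRNA with U→T.
(b) The template strand is the reverse complement of the coding strand.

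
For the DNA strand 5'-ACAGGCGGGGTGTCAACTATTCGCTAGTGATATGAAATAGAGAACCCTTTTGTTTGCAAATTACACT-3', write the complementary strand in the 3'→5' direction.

Base-pairing A↔T, G↔C gives the complement. The complementary strand is antiparallel, so paired with a 5'→3' strand it runs 3'→5'.

3'-TGTCCGCCCCACAGTTGATAAGCGATCACTATACTTTATCTCTTGGGAAAACAAACGTTTAATGTGA-5'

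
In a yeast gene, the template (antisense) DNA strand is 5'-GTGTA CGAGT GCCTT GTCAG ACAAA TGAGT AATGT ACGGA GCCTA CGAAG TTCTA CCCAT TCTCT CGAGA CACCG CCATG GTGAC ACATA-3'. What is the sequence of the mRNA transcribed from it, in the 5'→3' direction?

5′-UAUGUGUCACCAUGGCGGUGUCUCGAGAGAAUGGGUAGAACUUCGUAGGCUCCGUACAUUACUCAUUUGUCUGACAAGGCACUCGUACAC-3′

The mRNA has the sequence of the coding strand (reverse complement of the template) with T→U. Reverse complement of GTGTACGAGTGCCTTGTCAGACAAATGAGTAATGTACGGAGCCTACGAAGTTCTACCCATTCTCTCGAGACACCGCCATGGTGACACATA is TATGTGTCACCATGGCGGTGTCTCGAGAGAATGGGTAGAACTTCGTAGGCTCCGTACATTACTCATTTGTCTGACAAGGCACTCGTACAC; then T→U.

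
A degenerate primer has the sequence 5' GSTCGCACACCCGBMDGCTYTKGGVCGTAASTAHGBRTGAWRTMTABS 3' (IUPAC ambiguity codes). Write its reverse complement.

Standard pairs A↔T, G↔C; ambiguity codes pair R↔Y, M↔K, W↔W, S↔S, B↔V, D↔H. Complement (CSAGCGTGTGGGCVKHCGARAMCCBGCATTSATDCVYACTWYAKATVS), then reverse for 5'→3'.

5'-SVTAKAYWTCAYVCDTASTTACGBCCMARAGCHKVCGGGTGTGCGASC-3'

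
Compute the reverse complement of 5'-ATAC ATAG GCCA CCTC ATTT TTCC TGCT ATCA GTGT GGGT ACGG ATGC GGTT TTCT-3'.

Reading the sequence 3'→5' and pairing each base (A↔T, G↔C) gives the reverse complement directly.

5'-AGAAAACCGCATCCGTACCCACACTGATAGCAGGAAAAATGAGGTGGCCTATGTAT-3'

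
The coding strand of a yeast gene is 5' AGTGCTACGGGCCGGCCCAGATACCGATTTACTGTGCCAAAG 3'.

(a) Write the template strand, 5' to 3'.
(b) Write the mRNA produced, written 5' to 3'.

(a) 5'-CTTTGGCACAGTAAATCGGTATCTGGGCCGGCCCGTAGCACT-3'
(b) 5′-AGUGCUACGGGCCGGCCCAGAUACCGAUUUACUGUGCCAAAG-3′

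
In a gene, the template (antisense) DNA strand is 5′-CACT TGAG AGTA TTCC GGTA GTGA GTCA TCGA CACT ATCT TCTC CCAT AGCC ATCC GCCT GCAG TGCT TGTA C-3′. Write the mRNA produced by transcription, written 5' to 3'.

5′-GUACAAGCACUGCAGGCGGAUGGCUAUGGGAGAAGAUAGUGUCGAUGACUCACUACCGGAAUACUCUCAAGUG-3′

RNA polymerase reads the template 3'→5' and synthesizes mRNA 5'→3' by base-pairing (A→U, T→A, G↔C). The complement of the template is GTGAACTCTCATAAGGCCATCACTCAGTAGCTGTGATAGAAGAGGGTATCGGTAGGCGGACGTCACGAACATG; antiparallel, so 5'→3' the coding strand is GTACAAGCACTGCAGGCGGATGGCTATGGGAGAAGATAGTGTCGATGACTCACTACCGGAATACTCTCAAGTG. Replace T with U for the mRNA.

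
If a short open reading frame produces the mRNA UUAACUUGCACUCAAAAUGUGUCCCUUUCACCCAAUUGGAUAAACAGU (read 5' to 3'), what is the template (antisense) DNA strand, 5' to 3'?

Replace U with T to get the coding DNA strand: TTAACTTGCACTCAAAATGTGTCCCTTTCACCCAATTGGATAAACAGT. The template strand is its reverse complement (complement AATTGAACGTGAGTTTTACACAGGGAAAGTGGGTTAACCTATTTGTCA, then reverse).

5′-ACTGTTTATCCAATTGGGTGAAAGGGACACATTTTGAGTGCAAGTTAA-3′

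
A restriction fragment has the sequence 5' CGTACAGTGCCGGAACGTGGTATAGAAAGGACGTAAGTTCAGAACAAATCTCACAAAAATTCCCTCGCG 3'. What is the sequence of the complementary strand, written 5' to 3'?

Pairing A↔T and G↔C gives GCATGTCACGGCCTTGCACCATATCTTTCCTGCATTCAAGTCTTGTTTAGAGTGTTTTTAAGGGAGCGC, running 3'→5'. Reverse for the 5'→3' convention.

5'-CGCGAGGGAATTTTTGTGAGATTTGTTCTGAACTTACGTCCTTTCTATACCACGTTCCGGCACTGTACG-3'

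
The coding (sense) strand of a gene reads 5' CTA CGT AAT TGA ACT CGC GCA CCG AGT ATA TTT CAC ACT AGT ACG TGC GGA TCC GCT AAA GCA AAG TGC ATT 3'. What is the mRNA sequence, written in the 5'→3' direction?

5'-CUACGUAAUUGAACUCGCGCACCGAGUAUAUUUCACACUAGUACGUGCGGAUCCGCUAAAGCAAAGUGCAUU-3'

The mRNA is synthesized from the template strand, so it matches the coding strand with T replaced by U.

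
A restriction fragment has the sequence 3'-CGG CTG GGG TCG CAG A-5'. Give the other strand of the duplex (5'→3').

The strand is given 3'→5', so its complement runs 5'→3' in the same left-to-right order: pair each base A↔T, G↔C.

5'-GCCGACCCCAGCGTCT-3'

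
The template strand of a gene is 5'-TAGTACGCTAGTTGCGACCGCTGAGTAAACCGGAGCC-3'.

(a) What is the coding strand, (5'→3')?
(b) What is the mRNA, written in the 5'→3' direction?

(a) The coding strand is the reverse complement of the template: complement ATCATGCGATCAACGCTGGCGACTCATTTGGCCTCGG, then reverse.
(b) mRNA has the coding-strand sequence with T→U.

(a) 5'-GGCTCCGGTTTACTCAGCGGTCGCAACTAGCGTACTA-3'
(b) 5'-GGCUCCGGUUUACUCAGCGGUCGCAACUAGCGUACUA-3'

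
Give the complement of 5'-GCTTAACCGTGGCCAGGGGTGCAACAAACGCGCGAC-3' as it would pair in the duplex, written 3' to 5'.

3'-CGAATTGGCACCGGTCCCCACGTTGTTTGCGCGCTG-5'

Base-pairing A↔T, G↔C gives the complement. The complementary strand is antiparallel, so paired with a 5'→3' strand it runs 3'→5'.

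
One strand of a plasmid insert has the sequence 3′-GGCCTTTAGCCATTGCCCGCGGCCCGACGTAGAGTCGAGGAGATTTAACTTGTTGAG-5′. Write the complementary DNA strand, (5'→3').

The strand is given 3'→5', so its complement runs 5'→3' in the same left-to-right order: pair each base A↔T, G↔C.

5'-CCGGAAATCGGTAACGGGCGCCGGGCTGCATCTCAGCTCCTCTAAATTGAACAACTC-3'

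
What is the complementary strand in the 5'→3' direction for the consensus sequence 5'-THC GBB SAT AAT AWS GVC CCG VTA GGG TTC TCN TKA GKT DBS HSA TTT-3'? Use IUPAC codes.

Standard pairs A↔T, G↔C; ambiguity codes pair K↔M, W↔W, S↔S, B↔V, D↔H, N↔N. Complement (ADGCVVSTATTATWSCBGGGCBATCCCAAGAGNAMTCMAHVSDSTAAA), then reverse for 5'→3'.

5'-AAATSDSVHAMCTMANGAGAACCCTABCGGGBCSWTATTATSVVCGDA-3'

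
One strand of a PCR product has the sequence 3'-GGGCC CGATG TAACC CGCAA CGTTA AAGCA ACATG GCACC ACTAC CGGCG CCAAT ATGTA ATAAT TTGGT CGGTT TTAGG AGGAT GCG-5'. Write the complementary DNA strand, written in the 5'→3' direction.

5'-CCCGGGCTACATTGGGCGTTGCAATTTCGTTGTACCGTGGTGATGGCCGCGGTTATACATTATTAAACCAGCCAAAATCCTCCTACGC-3'

The strand is given 3'→5', so its complement runs 5'→3' in the same left-to-right order: pair each base A↔T, G↔C.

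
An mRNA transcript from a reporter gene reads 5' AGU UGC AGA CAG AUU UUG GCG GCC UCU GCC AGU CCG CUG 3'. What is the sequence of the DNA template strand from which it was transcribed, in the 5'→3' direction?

Replace U with T to get the coding DNA strand: AGTTGCAGACAGATTTTGGCGGCCTCTGCCAGTCCGCTG. The template strand is its reverse complement (complement TCAACGTCTGTCTAAAACCGCCGGAGACGGTCAGGCGAC, then reverse).

5'-CAGCGGACTGGCAGAGGCCGCCAAAATCTGTCTGCAACT-3'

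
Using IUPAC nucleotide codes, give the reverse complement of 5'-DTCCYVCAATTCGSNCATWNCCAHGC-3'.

Standard pairs A↔T, G↔C; ambiguity codes pair Y↔R, W↔W, S↔S, D↔H, V↔B, N↔N. Complement (HAGGRBGTTAAGCSNGTAWNGGTDCG), then reverse for 5'→3'.

5'-GCDTGGNWATGNSCGAATTGBRGGAH-3'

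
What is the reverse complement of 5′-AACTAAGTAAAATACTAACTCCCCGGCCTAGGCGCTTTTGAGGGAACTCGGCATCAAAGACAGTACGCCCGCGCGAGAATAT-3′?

5'-ATATTCTCGCGCGGGCGTACTGTCTTTGATGCCGAGTTCCCTCAAAAGCGCCTAGGCCGGGGAGTTAGTATTTTACTTAGTT-3'

Reading the sequence 3'→5' and pairing each base (A↔T, G↔C) gives the reverse complement directly.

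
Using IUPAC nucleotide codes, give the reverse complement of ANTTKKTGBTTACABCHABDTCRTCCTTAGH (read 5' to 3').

5′-DCTAAGGAYGAHVTDGVTGTAAVCAMMAANT-3′

Standard pairs A↔T, G↔C; ambiguity codes pair R↔Y, K↔M, B↔V, D↔H, N↔N. Complement (TNAAMMACVAATGTVGDTVHAGYAGGAATCD), then reverse for 5'→3'.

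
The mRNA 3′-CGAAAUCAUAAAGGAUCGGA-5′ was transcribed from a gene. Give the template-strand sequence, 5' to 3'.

5'-GCTTTAGTATTTCCTAGCCT-3'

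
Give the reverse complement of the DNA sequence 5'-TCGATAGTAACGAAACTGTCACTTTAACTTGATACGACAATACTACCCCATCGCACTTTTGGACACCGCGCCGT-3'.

5'-ACGGCGCGGTGTCCAAAAGTGCGATGGGGTAGTATTGTCGTATCAAGTTAAAGTGACAGTTTCGTTACTATCGA-3'

Reading the sequence 3'→5' and pairing each base (A↔T, G↔C) gives the reverse complement directly.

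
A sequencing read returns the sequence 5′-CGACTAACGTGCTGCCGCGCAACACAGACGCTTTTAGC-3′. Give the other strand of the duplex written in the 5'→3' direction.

5′-GCTAAAAGCGTCTGTGTTGCGCGGCAGCACGTTAGTCG-3′

The complement of CGACTAACGTGCTGCCGCGCAACACAGACGCTTTTAGC is GCTGATTGCACGACGGCGCGTTGTGTCTGCGAAAATCG (A↔T, G↔C). DNA strands are antiparallel, so the complementary strand runs 3'→5'; reversing gives the 5'→3' form.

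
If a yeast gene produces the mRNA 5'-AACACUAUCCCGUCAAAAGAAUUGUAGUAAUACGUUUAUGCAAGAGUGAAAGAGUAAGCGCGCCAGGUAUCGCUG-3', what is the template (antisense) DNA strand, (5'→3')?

5'-CAGCGATACCTGGCGCGCTTACTCTTTCACTCTTGCATAAACGTATTACTACAATTCTTTTGACGGGATAGTGTT-3'

Replace U with T to get the coding DNA strand: AACACTATCCCGTCAAAAGAATTGTAGTAATACGTTTATGCAAGAGTGAAAGAGTAAGCGCGCCAGGTATCGCTG. The template strand is its reverse complement (complement TTGTGATAGGGCAGTTTTCTTAACATCATTATGCAAATACGTTCTCACTTTCTCATTCGCGCGGTCCATAGCGAC, then reverse).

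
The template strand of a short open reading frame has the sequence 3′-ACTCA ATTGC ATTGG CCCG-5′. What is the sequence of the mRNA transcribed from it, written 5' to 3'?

Reading the template 3'→5' as shown, RNA polymerase pairs each base (A→U, T→A, G↔C) to build mRNA 5'→3' directly.

5'-UGAGUUAACGUAACCGGGC-3'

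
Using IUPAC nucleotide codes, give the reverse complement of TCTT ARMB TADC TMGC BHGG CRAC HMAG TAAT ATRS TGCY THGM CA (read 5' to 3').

5'-TGKCDARGCASYATATTACTKDGTYGCCDVGCKAGHTAVKYTAAGA-3'

Standard pairs A↔T, G↔C; ambiguity codes pair R↔Y, M↔K, S↔S, B↔V, D↔H. Complement (AGAATYKVATHGAKCGVDCCGYTGDKTCATTATAYSACGRADCKGT), then reverse for 5'→3'.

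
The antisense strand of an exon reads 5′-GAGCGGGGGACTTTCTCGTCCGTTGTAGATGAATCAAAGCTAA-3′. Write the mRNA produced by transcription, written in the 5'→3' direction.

5′-UUAGCUUUGAUUCAUCUACAACGGACGAGAAAGUCCCCCGCUC-3′

The mRNA has the sequence of the coding strand (reverse complement of the template) with T→U. Reverse complement of GAGCGGGGGACTTTCTCGTCCGTTGTAGATGAATCAAAGCTAA is TTAGCTTTGATTCATCTACAACGGACGAGAAAGTCCCCCGCTC; then T→U.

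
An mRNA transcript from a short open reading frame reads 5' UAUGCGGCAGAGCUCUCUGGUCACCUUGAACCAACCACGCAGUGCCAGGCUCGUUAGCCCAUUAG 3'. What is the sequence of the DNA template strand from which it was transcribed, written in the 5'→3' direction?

Replace U with T to get the coding DNA strand: TATGCGGCAGAGCTCTCTGGTCACCTTGAACCAACCACGCAGTGCCAGGCTCGTTAGCCCATTAG. The template strand is its reverse complement (complement ATACGCCGTCTCGAGAGACCAGTGGAACTTGGTTGGTGCGTCACGGTCCGAGCAATCGGGTAATC, then reverse).

5'-CTAATGGGCTAACGAGCCTGGCACTGCGTGGTTGGTTCAAGGTGACCAGAGAGCTCTGCCGCATA-3'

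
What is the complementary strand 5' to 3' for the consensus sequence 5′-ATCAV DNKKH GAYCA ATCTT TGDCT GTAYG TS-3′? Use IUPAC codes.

Standard pairs A↔T, G↔C; ambiguity codes pair Y↔R, K↔M, S↔S, D↔H, V↔B, N↔N. Complement (TAGTBHNMMDCTRGTTAGAAACHGACATRCAS), then reverse for 5'→3'.

5'-SACRTACAGHCAAAGATTGRTCDMMNHBTGAT-3'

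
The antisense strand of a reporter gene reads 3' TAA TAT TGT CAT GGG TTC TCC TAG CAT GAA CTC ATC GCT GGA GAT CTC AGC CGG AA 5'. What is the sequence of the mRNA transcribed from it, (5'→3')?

Reading the template 3'→5' as shown, RNA polymerase pairs each base (A→U, T→A, G↔C) to build mRNA 5'→3' directly.

5'-AUUAUAACAGUACCCAAGAGGAUCGUACUUGAGUAGCGACCUCUAGAGUCGGCCUU-3'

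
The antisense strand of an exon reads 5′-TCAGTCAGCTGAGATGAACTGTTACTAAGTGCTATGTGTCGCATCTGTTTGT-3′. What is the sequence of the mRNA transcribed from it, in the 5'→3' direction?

5'-ACAAACAGAUGCGACACAUAGCACUUAGUAACAGUUCAUCUCAGCUGACUGA-3'

RNA polymerase reads the template 3'→5' and synthesizes mRNA 5'→3' by base-pairing (A→U, T→A, G↔C). The complement of the template is AGTCAGTCGACTCTACTTGACAATGATTCACGATACACAGCGTAGACAAACA; antiparallel, so 5'→3' the coding strand is ACAAACAGATGCGACACATAGCACTTAGTAACAGTTCATCTCAGCTGACTGA. Replace T with U for the mRNA.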